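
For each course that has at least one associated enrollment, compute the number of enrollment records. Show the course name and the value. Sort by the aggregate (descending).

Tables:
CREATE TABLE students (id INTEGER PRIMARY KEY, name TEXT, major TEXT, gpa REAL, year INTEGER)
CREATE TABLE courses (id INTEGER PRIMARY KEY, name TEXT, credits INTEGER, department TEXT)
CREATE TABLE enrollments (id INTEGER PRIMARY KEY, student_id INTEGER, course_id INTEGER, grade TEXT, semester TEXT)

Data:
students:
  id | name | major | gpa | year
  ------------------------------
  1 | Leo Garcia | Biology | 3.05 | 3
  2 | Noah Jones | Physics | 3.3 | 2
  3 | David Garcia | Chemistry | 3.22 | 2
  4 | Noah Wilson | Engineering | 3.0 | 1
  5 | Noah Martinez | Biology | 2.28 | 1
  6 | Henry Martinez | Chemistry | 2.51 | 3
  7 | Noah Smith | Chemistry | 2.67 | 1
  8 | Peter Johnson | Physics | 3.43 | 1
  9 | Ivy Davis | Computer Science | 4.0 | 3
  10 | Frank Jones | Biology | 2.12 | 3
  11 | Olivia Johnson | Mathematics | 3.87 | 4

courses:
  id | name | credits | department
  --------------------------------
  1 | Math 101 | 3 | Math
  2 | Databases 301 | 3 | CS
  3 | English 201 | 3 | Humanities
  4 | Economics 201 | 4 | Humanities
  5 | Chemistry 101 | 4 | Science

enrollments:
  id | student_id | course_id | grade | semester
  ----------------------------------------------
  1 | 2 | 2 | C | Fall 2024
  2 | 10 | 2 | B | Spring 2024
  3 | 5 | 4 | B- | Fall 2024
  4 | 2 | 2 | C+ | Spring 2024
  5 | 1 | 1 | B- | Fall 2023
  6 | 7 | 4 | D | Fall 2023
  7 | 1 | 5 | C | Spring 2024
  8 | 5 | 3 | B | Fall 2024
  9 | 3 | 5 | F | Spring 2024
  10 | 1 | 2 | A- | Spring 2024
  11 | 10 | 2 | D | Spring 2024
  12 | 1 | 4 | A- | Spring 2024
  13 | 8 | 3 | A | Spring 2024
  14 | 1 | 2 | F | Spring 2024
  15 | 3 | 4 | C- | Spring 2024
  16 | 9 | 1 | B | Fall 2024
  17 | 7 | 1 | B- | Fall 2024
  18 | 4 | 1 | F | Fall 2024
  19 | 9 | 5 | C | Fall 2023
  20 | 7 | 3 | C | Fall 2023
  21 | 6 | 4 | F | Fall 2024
SELECT p.name, COUNT(*) AS n FROM enrollments c JOIN courses p ON c.course_id = p.id GROUP BY p.id, p.name ORDER BY n DESC

Execution result:
name | n
Databases 301 | 6
Economics 201 | 5
Math 101 | 4
English 201 | 3
Chemistry 101 | 3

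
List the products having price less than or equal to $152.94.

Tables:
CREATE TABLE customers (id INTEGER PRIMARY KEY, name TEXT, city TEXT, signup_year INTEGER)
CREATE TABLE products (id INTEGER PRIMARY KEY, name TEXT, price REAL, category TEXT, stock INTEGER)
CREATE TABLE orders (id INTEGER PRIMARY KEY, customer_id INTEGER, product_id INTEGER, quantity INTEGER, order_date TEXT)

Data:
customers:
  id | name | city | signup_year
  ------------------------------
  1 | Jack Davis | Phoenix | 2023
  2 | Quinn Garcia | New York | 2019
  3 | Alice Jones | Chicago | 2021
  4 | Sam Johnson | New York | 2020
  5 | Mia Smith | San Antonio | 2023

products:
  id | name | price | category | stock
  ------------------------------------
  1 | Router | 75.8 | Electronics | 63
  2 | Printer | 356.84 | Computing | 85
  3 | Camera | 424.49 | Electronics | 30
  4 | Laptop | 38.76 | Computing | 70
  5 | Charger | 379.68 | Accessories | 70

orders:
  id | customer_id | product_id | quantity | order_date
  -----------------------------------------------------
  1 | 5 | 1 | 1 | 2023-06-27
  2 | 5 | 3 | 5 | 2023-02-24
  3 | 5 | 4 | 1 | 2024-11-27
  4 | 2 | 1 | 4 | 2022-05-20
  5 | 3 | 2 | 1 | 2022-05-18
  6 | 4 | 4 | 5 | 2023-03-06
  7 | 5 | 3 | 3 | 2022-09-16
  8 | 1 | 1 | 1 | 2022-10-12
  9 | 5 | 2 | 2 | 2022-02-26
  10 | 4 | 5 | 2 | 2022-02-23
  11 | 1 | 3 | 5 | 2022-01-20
SELECT name, price FROM products WHERE price <= 152.94

Execution result:
name | price
Router | 75.80
Laptop | 38.76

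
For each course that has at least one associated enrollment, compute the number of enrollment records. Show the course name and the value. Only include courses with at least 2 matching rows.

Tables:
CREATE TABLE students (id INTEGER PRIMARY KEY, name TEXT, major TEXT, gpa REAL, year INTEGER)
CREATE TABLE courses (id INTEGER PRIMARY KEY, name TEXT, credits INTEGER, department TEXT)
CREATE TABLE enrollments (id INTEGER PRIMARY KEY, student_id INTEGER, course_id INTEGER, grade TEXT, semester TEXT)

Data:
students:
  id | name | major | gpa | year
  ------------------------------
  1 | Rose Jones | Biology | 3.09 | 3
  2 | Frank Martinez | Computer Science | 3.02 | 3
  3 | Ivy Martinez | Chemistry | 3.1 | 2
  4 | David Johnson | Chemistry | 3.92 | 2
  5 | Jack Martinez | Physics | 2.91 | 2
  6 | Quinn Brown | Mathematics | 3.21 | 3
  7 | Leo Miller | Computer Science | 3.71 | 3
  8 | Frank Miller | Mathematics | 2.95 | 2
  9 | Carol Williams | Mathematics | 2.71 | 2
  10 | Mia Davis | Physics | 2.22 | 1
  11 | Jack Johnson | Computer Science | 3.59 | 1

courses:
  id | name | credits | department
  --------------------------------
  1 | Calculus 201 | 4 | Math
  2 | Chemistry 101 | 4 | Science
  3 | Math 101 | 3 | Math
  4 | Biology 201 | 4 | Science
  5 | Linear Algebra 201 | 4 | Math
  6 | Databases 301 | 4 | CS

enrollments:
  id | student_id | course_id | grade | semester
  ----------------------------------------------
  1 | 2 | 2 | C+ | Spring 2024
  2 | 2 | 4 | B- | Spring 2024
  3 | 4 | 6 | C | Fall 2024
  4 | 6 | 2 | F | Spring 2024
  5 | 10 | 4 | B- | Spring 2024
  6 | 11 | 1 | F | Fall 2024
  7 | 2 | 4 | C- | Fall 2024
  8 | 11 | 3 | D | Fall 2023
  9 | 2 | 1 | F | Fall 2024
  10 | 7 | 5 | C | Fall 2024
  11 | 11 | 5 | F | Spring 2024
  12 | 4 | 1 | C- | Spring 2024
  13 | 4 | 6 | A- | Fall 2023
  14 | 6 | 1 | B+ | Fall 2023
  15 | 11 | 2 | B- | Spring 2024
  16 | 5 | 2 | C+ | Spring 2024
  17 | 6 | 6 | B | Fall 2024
SELECT p.name, COUNT(*) AS n FROM enrollments c JOIN courses p ON c.course_id = p.id GROUP BY p.id, p.name HAVING COUNT(*) >= 2

Execution result:
name | n
Calculus 201 | 4
Chemistry 101 | 4
Biology 201 | 3
Linear Algebra 201 | 2
Databases 301 | 3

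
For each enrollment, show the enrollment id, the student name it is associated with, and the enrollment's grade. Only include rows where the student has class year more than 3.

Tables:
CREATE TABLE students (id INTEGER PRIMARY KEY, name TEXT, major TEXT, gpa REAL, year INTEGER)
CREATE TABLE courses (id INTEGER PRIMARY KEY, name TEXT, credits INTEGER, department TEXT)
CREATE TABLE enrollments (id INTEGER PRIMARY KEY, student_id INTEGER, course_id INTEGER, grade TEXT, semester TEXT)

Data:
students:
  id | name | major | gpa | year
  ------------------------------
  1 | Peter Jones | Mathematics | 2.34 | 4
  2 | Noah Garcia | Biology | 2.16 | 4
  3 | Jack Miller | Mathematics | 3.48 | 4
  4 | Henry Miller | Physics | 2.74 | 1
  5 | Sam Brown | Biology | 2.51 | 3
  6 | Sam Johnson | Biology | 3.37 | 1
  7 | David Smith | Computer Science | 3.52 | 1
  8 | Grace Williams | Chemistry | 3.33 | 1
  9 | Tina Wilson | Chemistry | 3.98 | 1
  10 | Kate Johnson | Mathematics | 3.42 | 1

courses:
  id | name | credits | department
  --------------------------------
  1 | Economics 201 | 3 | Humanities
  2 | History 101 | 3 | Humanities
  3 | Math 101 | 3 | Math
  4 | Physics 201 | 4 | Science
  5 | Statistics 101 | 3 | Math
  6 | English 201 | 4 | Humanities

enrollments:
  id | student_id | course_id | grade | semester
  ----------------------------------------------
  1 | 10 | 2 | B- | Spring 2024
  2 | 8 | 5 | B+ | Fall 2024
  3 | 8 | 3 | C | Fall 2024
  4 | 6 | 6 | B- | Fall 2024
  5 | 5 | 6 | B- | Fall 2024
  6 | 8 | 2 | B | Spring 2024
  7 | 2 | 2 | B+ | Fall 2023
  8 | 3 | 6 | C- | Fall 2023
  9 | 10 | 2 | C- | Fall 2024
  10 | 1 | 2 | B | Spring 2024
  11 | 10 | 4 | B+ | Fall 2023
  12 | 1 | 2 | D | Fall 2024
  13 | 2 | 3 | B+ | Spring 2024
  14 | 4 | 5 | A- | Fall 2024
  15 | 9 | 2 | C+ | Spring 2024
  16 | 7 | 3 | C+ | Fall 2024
SELECT c.id, p.name AS student, c.grade FROM enrollments c JOIN students p ON c.student_id = p.id WHERE p.year > 3

Execution result:
id | student | grade
7 | Noah Garcia | B+
8 | Jack Miller | C-
10 | Peter Jones | B
12 | Peter Jones | D
13 | Noah Garcia | B+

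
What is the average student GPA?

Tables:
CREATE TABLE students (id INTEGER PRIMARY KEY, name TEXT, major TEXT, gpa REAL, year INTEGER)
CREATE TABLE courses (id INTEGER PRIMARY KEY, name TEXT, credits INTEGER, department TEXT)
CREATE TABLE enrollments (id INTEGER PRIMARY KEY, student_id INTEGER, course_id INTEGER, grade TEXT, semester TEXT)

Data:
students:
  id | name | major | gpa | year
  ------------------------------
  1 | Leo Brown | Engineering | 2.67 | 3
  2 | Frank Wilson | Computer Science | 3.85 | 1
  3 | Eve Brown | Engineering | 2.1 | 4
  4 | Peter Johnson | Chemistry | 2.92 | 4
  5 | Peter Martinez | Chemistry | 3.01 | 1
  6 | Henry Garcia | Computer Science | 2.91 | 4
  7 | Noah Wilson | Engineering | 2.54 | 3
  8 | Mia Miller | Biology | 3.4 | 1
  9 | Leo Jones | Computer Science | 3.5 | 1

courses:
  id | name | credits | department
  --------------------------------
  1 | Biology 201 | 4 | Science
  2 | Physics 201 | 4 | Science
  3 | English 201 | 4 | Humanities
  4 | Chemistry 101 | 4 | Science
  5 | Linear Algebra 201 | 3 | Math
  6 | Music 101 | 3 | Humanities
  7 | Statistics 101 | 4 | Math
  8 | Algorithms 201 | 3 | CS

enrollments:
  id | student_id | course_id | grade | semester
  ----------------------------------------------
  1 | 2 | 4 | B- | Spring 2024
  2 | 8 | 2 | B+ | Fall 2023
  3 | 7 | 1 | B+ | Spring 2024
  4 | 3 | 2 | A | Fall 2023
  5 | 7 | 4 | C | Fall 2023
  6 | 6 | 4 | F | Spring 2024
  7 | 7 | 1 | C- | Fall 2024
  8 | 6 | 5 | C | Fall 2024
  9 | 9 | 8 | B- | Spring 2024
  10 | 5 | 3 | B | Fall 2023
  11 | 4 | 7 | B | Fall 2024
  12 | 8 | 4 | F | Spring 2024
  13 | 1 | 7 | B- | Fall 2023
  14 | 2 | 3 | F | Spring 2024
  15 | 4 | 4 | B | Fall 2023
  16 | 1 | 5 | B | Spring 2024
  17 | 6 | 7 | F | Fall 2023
SELECT AVG(gpa) FROM students

Execution result:
2.99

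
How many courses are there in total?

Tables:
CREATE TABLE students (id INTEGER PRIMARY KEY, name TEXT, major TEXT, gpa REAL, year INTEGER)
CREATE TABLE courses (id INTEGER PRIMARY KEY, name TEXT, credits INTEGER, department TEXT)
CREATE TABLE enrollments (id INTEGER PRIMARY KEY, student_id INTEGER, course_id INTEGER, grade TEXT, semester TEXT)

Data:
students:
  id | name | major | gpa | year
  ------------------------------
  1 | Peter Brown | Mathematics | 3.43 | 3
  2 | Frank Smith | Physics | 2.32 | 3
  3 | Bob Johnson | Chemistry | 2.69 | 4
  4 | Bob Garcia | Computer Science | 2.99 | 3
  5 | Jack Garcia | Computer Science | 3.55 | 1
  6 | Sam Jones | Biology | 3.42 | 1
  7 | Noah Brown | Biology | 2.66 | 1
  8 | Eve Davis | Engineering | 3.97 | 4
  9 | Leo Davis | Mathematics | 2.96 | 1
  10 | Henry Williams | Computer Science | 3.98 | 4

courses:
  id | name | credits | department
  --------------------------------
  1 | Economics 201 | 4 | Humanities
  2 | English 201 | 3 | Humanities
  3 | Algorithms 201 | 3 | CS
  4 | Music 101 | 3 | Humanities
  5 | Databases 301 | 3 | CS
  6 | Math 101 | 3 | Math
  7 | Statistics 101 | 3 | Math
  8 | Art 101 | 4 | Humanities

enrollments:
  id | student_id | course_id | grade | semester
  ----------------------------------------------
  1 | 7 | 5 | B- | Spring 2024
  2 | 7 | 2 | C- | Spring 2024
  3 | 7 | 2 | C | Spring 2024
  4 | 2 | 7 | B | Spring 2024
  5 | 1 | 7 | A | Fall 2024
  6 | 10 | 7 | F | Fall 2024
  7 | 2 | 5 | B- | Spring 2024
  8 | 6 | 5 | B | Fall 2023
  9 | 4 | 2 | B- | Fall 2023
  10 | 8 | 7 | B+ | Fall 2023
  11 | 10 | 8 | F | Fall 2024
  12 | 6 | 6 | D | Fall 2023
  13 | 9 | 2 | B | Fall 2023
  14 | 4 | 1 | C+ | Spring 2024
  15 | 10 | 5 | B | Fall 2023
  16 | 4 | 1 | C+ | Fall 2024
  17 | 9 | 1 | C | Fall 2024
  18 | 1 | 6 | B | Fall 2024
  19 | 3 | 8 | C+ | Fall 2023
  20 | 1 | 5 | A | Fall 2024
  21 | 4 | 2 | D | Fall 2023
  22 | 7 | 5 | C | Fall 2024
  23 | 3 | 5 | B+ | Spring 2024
SELECT COUNT(*) FROM courses

Execution result:
8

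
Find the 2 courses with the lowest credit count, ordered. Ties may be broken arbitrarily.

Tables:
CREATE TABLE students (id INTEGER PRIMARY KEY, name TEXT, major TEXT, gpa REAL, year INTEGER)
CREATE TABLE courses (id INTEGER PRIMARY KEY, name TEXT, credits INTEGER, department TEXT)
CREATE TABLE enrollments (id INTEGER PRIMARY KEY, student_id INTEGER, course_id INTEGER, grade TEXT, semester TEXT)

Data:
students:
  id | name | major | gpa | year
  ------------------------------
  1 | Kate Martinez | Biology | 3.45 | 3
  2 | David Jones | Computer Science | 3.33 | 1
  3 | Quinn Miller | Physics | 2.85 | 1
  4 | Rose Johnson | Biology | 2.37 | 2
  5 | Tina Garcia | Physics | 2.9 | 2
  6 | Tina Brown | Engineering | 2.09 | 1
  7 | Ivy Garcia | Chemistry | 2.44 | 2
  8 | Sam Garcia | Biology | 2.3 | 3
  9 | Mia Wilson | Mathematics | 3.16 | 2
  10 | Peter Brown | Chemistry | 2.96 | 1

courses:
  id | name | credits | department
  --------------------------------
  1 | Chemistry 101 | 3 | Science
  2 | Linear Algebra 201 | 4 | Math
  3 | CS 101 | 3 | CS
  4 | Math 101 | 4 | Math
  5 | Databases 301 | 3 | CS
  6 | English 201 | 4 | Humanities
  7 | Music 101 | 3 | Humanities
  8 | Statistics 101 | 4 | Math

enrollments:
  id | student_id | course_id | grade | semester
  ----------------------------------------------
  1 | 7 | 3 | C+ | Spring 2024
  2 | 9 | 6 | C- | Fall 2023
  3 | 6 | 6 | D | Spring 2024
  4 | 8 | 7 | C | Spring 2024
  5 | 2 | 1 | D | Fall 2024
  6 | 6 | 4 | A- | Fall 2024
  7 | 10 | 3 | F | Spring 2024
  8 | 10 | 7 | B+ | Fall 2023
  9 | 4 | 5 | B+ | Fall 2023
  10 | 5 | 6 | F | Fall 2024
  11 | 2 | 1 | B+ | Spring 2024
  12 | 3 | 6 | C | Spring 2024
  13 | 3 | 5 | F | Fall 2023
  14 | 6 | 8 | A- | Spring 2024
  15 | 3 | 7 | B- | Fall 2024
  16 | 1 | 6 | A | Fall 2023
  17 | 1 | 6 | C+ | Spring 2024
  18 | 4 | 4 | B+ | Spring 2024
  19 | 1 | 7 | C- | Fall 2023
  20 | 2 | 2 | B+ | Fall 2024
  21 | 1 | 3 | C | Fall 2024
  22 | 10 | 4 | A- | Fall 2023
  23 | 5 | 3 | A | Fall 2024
SELECT name, credits FROM courses ORDER BY credits ASC LIMIT 2

Execution result:
name | credits
Chemistry 101 | 3
CS 101 | 3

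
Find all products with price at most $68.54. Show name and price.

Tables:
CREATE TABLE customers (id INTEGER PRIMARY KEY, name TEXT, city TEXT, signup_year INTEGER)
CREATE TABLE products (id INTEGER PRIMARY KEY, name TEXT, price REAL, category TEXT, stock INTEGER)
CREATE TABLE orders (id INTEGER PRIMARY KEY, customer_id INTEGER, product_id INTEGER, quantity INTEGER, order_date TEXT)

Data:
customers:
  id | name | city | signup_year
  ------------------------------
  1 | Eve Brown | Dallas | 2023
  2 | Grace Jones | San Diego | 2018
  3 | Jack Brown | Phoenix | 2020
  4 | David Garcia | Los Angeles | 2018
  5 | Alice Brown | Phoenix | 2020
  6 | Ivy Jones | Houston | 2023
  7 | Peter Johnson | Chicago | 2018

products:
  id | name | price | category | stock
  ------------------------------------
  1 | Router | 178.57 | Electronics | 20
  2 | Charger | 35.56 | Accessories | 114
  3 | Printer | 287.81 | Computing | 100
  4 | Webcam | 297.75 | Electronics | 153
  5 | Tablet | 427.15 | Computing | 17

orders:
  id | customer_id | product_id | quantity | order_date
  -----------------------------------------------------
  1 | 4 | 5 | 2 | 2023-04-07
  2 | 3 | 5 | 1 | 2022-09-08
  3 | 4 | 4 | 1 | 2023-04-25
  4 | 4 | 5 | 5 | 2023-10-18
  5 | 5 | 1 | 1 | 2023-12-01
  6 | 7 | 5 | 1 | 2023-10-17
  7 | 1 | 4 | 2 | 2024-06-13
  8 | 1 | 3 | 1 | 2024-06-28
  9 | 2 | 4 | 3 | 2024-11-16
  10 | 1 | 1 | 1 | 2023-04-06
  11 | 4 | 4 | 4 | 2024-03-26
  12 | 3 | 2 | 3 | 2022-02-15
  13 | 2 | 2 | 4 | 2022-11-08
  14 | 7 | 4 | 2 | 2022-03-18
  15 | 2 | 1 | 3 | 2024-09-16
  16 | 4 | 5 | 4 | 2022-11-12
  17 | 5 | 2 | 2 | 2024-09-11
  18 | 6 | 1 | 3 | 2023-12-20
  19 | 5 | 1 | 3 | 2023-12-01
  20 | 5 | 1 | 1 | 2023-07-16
SELECT name, price FROM products WHERE price <= 68.54

Execution result:
name | price
Charger | 35.56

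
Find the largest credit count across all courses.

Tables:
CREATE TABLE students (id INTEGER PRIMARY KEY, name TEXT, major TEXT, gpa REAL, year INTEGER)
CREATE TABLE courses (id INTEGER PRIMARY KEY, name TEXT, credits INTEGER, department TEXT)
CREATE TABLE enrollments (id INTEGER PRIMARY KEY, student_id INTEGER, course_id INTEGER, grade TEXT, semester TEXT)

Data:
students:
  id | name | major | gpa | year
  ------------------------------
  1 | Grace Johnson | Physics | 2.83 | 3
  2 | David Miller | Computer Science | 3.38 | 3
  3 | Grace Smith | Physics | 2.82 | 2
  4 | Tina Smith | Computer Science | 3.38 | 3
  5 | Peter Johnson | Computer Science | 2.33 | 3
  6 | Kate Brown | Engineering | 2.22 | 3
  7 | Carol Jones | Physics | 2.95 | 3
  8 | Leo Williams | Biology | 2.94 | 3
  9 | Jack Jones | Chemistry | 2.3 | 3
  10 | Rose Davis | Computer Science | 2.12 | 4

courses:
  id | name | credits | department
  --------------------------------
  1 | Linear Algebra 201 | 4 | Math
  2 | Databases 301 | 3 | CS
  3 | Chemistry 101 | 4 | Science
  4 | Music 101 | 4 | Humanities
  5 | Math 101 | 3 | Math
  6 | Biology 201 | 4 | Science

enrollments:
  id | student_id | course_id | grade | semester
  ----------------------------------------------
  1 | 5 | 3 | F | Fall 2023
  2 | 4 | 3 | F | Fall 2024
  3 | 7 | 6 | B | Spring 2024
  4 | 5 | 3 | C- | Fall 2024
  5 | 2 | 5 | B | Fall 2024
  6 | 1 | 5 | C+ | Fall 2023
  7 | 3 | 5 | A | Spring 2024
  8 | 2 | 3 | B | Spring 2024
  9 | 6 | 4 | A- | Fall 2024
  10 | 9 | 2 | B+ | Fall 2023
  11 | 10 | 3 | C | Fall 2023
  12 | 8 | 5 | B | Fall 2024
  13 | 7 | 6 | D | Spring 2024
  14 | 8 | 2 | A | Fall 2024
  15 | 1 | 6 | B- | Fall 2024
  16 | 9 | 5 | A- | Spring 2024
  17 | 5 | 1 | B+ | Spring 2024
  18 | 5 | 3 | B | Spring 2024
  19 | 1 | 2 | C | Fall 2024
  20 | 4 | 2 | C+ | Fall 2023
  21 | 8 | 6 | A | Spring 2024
SELECT MAX(credits) FROM courses

Execution result:
4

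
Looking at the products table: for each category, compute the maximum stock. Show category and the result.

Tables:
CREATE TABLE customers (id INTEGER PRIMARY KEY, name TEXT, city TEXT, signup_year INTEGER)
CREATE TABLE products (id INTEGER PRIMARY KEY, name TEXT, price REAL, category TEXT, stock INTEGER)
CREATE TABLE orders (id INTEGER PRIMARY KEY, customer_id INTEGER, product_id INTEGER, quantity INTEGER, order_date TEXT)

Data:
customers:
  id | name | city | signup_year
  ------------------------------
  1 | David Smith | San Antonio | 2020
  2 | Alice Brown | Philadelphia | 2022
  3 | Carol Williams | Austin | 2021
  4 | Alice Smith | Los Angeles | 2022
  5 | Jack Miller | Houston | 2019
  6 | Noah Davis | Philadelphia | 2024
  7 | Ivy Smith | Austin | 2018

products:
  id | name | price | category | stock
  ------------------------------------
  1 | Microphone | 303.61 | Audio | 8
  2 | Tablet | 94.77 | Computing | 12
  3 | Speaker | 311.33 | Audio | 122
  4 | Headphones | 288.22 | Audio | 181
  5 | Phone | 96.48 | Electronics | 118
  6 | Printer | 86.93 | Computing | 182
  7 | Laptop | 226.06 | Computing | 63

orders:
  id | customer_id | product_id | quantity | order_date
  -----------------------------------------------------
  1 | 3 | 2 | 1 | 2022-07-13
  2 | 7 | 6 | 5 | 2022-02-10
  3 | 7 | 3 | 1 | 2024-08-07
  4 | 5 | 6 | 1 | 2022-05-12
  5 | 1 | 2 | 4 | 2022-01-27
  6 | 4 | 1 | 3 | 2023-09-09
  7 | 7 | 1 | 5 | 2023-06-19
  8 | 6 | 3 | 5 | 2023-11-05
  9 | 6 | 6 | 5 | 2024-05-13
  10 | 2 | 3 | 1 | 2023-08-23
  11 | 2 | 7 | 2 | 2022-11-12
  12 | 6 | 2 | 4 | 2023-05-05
SELECT category, MAX(stock) AS max_stock FROM products GROUP BY category

Execution result:
category | max_stock
Audio | 181
Computing | 182
Electronics | 118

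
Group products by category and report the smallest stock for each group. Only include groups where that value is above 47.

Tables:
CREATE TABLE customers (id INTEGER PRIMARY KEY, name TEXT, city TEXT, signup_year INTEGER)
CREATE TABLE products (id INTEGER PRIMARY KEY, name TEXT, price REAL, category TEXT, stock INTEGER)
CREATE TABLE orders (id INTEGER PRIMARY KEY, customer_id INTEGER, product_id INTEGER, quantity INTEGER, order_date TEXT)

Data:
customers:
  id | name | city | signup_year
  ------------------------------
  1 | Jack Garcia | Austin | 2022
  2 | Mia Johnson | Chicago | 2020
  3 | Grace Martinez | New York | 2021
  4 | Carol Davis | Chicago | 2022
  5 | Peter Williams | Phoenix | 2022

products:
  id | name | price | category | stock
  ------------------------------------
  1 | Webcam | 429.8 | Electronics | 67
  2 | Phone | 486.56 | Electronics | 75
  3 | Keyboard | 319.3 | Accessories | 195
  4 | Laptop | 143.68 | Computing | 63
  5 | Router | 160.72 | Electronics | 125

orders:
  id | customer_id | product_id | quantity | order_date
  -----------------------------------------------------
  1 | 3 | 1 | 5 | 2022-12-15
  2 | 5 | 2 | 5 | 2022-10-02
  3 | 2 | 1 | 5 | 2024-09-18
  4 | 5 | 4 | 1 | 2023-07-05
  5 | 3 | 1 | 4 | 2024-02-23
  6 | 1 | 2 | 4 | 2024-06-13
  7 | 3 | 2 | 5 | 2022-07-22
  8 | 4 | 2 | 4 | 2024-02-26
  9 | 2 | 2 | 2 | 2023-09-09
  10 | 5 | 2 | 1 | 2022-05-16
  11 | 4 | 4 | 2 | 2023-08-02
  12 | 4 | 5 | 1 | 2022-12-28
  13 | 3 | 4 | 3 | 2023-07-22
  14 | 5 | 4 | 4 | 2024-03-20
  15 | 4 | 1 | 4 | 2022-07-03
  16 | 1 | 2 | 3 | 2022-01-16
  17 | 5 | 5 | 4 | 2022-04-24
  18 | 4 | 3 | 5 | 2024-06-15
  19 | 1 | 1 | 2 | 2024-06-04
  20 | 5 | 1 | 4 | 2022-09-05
SELECT category, MIN(stock) AS min_stock FROM products GROUP BY category HAVING MIN(stock) > 47

Execution result:
category | min_stock
Accessories | 195
Computing | 63
Electronics | 67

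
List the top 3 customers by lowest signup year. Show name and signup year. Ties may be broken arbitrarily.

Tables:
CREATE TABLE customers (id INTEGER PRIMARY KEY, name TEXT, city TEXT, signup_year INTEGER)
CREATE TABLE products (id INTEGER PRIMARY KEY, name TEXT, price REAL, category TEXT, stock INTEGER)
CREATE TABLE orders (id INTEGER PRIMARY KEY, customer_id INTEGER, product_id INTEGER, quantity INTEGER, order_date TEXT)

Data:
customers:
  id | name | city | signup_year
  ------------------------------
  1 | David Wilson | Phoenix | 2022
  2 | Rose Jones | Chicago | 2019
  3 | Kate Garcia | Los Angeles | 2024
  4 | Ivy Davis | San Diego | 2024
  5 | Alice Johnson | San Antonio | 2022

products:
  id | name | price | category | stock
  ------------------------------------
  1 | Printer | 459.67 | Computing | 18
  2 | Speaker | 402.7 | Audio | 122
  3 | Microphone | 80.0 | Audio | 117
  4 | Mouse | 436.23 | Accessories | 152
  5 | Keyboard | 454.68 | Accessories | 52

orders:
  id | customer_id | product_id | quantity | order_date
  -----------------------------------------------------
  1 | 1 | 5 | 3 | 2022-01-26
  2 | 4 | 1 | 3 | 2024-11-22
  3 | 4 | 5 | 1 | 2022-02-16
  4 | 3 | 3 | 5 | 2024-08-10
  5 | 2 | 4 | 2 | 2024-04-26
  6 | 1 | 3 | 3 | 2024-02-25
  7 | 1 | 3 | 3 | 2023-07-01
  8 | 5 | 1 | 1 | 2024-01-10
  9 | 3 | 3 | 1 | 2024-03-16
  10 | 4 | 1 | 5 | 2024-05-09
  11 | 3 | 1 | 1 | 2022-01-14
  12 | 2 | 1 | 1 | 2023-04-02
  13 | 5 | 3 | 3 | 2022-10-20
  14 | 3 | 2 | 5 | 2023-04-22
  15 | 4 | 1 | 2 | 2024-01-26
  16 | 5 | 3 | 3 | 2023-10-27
SELECT name, signup_year FROM customers ORDER BY signup_year ASC LIMIT 3

Execution result:
name | signup_year
Rose Jones | 2019
David Wilson | 2022
Alice Johnson | 2022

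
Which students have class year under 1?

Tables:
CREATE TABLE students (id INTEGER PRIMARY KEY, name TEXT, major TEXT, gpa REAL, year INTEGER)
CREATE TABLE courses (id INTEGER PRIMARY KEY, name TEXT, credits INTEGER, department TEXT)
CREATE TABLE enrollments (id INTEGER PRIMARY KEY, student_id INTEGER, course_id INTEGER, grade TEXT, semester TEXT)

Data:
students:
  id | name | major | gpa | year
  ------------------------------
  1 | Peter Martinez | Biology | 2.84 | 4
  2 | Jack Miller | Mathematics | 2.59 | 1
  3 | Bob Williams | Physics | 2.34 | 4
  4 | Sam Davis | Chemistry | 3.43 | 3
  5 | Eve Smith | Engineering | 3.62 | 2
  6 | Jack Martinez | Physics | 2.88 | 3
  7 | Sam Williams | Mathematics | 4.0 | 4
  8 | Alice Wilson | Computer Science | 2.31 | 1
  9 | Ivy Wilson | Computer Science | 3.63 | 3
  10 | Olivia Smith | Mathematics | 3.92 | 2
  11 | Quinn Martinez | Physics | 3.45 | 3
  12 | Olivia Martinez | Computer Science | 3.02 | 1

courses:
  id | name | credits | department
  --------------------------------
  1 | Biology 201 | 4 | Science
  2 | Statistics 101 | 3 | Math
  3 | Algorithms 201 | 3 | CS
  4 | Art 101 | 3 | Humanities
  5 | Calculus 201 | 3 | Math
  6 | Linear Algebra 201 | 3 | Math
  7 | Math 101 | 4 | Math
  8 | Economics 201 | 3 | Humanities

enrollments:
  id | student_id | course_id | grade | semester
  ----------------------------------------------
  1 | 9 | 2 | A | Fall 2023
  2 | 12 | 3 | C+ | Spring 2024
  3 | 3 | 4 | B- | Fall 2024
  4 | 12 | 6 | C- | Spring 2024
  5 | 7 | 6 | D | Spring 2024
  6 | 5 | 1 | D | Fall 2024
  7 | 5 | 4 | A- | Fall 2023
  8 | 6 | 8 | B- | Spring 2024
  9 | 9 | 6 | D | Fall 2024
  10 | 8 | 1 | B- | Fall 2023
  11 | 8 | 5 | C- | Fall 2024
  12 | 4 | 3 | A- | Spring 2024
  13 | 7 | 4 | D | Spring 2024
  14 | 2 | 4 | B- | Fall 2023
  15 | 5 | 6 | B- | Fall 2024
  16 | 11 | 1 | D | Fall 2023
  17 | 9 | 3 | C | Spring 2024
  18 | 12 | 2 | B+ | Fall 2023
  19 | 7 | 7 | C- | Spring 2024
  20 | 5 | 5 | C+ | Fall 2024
SELECT name, year FROM students WHERE year < 1

Execution result:
(no rows)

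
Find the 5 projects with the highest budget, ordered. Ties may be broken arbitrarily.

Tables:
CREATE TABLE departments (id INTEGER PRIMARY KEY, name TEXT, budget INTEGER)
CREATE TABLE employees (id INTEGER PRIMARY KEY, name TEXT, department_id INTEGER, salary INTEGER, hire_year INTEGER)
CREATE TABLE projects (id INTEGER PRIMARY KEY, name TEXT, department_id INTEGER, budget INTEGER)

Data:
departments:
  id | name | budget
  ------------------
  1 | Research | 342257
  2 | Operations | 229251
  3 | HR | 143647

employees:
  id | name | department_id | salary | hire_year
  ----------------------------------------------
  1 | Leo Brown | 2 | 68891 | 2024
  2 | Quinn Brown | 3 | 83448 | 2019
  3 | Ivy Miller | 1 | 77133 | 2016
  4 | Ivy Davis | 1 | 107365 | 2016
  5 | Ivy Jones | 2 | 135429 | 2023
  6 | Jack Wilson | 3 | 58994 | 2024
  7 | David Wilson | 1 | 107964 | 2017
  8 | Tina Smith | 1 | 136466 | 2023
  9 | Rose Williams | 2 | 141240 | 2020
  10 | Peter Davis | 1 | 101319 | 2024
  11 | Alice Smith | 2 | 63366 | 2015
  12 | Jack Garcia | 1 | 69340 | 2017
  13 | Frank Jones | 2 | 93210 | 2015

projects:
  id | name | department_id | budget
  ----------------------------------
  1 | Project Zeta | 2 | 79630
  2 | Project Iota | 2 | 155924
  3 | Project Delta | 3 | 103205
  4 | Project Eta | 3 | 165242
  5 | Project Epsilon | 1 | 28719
SELECT name, budget FROM projects ORDER BY budget DESC LIMIT 5

Execution result:
name | budget
Project Eta | 165242
Project Iota | 155924
Project Delta | 103205
Project Zeta | 79630
Project Epsilon | 28719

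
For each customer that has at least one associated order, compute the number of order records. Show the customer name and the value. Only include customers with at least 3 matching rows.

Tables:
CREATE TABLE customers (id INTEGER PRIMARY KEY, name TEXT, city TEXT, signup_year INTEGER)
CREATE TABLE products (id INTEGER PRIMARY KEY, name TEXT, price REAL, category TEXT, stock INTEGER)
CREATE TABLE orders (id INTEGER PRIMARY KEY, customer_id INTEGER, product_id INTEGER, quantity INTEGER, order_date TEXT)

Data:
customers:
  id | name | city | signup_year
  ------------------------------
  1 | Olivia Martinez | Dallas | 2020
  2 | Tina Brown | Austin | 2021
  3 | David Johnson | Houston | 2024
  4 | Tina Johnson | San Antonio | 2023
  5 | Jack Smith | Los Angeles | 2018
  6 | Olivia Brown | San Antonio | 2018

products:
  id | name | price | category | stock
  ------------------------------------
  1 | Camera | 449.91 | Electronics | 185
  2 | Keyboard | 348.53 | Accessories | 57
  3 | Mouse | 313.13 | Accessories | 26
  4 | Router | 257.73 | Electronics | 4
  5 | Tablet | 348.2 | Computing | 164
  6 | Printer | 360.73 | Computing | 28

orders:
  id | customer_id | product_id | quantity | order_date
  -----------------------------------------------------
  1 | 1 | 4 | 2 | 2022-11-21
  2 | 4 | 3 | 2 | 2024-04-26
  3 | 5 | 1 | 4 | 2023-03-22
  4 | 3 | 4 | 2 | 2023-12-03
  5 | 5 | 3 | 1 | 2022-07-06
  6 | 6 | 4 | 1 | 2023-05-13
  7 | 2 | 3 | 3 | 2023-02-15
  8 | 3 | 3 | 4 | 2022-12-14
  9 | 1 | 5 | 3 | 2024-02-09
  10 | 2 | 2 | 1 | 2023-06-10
SELECT p.name, COUNT(*) AS n FROM orders c JOIN customers p ON c.customer_id = p.id GROUP BY p.id, p.name HAVING COUNT(*) >= 3

Execution result:
(no rows)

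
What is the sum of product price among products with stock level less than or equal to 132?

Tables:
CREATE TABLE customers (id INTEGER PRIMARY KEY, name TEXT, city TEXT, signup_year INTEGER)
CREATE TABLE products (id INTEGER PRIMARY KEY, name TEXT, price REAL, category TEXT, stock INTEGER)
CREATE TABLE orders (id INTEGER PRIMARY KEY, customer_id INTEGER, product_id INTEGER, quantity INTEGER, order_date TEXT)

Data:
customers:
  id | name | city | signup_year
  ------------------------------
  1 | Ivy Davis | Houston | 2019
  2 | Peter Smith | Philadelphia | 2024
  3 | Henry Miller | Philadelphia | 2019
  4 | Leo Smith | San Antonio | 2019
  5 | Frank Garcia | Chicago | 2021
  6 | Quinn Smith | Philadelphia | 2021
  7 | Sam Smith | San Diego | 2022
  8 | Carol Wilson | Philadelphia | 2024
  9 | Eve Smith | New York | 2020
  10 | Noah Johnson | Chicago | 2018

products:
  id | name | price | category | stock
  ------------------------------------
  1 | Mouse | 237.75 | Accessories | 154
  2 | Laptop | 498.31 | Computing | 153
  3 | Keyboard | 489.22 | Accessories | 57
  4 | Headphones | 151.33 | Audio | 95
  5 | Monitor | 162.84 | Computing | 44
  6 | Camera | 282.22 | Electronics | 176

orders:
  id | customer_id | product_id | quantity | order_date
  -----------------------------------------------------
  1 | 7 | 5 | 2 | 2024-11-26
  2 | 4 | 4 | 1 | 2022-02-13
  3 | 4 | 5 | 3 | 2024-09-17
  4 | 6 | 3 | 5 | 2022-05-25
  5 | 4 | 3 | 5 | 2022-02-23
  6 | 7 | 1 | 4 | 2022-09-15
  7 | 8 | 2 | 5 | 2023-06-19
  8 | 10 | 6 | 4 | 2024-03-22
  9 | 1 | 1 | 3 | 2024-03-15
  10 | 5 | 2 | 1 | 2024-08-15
SELECT SUM(price) FROM products WHERE stock <= 132

Execution result:
803.39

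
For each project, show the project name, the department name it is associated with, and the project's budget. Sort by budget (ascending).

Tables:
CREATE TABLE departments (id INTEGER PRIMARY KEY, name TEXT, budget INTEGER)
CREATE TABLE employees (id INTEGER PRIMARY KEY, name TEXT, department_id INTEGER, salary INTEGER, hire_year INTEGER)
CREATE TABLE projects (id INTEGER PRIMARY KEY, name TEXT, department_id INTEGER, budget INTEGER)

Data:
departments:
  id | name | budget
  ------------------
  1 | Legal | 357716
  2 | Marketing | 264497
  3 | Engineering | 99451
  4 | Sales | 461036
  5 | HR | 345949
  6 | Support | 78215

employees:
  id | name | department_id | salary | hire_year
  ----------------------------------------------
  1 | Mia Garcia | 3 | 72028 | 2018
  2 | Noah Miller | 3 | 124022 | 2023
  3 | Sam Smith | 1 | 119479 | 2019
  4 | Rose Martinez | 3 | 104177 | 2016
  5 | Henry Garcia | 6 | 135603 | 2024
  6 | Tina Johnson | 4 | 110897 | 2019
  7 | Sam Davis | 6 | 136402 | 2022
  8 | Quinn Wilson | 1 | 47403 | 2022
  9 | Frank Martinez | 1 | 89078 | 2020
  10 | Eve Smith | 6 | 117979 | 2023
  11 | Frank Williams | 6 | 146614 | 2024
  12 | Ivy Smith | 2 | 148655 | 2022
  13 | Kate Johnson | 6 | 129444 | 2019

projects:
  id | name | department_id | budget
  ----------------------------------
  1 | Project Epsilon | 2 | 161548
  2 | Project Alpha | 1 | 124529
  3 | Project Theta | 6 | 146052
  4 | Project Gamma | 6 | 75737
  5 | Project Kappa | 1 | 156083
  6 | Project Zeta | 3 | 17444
SELECT c.name, p.name AS department, c.budget FROM projects c JOIN departments p ON c.department_id = p.id ORDER BY c.budget ASC

Execution result:
name | department | budget
Project Zeta | Engineering | 17444
Project Gamma | Support | 75737
Project Alpha | Legal | 124529
Project Theta | Support | 146052
Project Kappa | Legal | 156083
Project Epsilon | Marketing | 161548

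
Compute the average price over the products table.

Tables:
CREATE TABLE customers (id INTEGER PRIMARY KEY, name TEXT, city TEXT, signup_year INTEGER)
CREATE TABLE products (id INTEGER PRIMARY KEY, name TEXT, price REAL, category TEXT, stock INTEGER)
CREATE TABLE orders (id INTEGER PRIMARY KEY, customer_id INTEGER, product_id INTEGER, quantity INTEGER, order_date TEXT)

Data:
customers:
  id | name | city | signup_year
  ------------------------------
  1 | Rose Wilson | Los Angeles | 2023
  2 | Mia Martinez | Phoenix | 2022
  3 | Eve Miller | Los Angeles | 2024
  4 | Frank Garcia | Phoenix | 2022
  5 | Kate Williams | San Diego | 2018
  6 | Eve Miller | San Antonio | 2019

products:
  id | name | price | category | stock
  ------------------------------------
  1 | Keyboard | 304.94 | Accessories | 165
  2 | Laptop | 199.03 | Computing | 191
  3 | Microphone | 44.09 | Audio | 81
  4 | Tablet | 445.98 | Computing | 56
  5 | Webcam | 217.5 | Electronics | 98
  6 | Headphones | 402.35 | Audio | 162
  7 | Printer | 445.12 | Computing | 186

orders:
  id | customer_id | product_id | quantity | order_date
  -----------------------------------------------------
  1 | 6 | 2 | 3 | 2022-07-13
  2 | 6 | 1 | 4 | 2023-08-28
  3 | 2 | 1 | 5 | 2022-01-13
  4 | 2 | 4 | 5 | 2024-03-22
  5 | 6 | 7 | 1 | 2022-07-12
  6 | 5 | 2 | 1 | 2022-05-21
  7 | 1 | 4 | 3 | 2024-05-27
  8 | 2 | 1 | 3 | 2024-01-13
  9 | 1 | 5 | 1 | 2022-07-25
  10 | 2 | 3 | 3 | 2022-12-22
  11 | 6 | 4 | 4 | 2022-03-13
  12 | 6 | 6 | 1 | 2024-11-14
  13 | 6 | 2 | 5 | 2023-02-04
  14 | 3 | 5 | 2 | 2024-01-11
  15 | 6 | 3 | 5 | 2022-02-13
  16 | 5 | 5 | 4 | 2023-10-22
SELECT AVG(price) FROM products

Execution result:
294.14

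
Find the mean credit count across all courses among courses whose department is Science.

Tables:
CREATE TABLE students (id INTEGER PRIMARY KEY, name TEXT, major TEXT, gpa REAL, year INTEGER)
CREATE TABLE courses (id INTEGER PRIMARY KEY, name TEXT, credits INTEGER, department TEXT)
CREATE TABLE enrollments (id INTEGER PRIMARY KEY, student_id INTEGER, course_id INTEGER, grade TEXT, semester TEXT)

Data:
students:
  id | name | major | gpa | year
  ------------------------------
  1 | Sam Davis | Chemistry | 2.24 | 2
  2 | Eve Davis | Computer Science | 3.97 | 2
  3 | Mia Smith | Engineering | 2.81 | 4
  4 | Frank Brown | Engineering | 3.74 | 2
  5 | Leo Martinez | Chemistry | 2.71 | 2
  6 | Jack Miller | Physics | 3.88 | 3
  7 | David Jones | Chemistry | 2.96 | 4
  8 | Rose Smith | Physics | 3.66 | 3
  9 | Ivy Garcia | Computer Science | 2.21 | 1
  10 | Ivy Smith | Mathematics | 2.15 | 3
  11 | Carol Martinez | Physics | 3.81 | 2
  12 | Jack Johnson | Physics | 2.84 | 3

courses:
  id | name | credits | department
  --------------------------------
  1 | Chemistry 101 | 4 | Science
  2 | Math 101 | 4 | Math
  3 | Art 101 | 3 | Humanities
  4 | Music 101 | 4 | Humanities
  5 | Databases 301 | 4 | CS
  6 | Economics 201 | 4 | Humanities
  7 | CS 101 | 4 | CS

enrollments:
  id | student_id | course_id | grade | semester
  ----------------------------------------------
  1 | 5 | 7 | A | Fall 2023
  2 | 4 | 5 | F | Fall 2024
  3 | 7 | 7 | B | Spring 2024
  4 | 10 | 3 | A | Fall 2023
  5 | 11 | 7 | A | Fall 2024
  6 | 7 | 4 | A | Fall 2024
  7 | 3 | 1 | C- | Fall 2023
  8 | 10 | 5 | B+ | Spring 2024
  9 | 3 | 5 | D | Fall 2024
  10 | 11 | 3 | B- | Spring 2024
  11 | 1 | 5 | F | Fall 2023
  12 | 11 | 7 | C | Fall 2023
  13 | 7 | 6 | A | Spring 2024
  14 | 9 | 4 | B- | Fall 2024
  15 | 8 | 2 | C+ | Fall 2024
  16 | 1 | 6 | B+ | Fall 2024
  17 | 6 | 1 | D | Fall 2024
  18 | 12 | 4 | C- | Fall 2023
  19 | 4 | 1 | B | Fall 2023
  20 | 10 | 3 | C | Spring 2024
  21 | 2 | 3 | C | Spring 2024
SELECT AVG(credits) FROM courses WHERE department = 'Science'

Execution result:
4.00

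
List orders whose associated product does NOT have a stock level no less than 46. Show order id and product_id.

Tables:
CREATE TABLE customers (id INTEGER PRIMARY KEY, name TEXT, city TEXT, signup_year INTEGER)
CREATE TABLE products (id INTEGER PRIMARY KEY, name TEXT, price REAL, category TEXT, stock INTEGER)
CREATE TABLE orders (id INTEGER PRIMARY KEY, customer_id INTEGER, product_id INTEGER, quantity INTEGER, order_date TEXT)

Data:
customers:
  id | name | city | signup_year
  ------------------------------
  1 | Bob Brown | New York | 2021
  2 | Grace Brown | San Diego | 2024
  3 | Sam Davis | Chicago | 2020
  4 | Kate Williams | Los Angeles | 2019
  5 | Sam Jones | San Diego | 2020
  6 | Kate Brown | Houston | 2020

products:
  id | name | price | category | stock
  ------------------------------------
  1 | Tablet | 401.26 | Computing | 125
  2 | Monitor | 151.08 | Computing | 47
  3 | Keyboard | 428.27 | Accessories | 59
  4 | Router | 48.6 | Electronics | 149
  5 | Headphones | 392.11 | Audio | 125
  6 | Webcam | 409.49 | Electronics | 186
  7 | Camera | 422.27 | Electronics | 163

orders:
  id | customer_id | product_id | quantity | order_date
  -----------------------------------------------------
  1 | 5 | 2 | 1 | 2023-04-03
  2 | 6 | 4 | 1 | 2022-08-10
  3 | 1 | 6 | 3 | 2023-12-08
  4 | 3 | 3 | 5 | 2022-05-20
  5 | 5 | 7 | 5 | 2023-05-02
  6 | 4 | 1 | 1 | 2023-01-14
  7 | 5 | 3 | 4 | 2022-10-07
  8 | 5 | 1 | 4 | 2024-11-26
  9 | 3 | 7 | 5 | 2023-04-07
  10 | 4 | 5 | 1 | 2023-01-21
SELECT id, product_id FROM orders WHERE product_id NOT IN (SELECT id FROM products WHERE stock >= 46)

Execution result:
(no rows)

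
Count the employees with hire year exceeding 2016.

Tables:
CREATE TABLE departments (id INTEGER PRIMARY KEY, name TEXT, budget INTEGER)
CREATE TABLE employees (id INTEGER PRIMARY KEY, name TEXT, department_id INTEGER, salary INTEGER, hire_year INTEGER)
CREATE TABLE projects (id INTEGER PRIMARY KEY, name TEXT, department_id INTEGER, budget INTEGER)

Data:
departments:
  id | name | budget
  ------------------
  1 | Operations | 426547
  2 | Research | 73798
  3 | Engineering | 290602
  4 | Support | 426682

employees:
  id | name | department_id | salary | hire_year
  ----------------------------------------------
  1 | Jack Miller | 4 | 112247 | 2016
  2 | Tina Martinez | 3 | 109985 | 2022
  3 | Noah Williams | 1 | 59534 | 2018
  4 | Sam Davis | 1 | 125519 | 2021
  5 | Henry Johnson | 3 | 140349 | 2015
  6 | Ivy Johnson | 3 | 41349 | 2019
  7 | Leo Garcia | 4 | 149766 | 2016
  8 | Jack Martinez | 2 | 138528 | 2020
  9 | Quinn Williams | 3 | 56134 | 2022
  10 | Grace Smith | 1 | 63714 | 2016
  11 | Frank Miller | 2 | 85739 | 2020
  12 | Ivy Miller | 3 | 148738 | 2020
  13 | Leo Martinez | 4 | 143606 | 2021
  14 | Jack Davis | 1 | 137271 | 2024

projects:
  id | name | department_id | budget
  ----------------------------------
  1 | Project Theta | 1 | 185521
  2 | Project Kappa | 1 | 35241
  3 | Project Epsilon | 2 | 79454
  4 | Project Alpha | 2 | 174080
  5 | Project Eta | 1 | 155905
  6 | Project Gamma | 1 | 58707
SELECT COUNT(*) FROM employees WHERE hire_year > 2016

Execution result:
10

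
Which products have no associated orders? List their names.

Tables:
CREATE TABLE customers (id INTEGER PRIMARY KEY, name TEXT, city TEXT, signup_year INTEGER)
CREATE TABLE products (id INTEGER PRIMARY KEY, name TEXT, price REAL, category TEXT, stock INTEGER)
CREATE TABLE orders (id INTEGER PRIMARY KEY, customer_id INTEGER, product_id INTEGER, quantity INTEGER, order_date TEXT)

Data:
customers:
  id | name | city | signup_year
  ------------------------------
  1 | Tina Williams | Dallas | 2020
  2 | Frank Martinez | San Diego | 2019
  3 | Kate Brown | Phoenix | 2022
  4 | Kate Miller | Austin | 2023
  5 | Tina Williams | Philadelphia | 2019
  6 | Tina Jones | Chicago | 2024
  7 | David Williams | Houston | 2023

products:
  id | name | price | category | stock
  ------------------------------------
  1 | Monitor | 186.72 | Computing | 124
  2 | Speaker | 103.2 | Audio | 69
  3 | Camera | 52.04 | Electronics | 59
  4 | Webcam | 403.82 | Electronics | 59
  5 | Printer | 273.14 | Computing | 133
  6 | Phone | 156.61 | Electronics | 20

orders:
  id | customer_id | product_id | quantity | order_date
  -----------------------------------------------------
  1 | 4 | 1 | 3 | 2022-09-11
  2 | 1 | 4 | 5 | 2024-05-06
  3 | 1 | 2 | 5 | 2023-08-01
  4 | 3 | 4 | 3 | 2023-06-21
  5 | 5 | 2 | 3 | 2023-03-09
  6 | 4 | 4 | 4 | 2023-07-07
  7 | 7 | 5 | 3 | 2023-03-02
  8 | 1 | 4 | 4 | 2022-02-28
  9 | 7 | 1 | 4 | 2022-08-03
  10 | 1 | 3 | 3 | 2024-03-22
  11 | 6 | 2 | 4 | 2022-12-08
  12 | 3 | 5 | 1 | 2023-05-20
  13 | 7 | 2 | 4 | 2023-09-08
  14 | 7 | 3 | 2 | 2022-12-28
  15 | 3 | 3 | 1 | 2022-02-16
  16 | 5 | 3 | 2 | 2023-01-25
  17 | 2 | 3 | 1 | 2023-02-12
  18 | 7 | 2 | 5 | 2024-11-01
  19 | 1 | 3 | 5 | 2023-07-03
SELECT p.name FROM products p LEFT JOIN orders c ON c.product_id = p.id WHERE c.id IS NULL

Execution result:
Phone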